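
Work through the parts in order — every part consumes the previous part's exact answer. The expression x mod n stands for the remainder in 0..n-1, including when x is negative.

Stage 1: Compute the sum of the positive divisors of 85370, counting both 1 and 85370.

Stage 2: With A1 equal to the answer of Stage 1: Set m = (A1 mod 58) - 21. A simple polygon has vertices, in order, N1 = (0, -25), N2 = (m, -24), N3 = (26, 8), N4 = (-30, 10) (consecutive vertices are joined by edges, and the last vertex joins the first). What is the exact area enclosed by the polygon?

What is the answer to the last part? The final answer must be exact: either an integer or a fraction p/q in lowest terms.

Stage 1: 85370 = 2 * 5 * 8537; sigma = (1 + 2) * (1 + 5) * (1 + 8537) = 3 * 6 * 8538 = 153684; answer 153684
Stage 2: A1 = 153684; m = 21; cross terms: (0*-24 - 21*-25)=525, (21*8 - 26*-24)=792, (26*10 - -30*8)=500, (-30*-25 - 0*10)=750; twice the area = |2567| = 2567; area = 2567/2; answer 2567/2

2567/2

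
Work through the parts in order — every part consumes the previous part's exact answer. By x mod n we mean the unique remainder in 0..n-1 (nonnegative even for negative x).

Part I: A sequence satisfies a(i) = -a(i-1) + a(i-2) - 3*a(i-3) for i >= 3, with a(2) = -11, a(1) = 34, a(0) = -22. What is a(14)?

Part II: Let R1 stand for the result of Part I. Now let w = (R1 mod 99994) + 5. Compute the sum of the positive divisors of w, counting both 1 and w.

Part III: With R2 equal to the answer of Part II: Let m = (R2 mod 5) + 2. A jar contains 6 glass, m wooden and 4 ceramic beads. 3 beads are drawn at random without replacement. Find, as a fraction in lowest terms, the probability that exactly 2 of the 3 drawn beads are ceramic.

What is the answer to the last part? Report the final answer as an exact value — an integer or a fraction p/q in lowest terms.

15/91

Part I: a(3) = -1*(-11) + 1*(34) - 3*(-22) = 111; iterating: a(3)=111, a(4)=-224, a(5)=368, a(6)=-925, a(7)=1965, a(8)=-3994, a(9)=8734, a(10)=-18623, a(11)=39339, a(12)=-84164, a(13)=179372, a(14)=-381553; answer -381553
Part II: R1 = -381553; w = 18428; 18428 = 2^2 * 17 * 271; sigma = (1 + 2 + 4) * (1 + 17) * (1 + 271) = 7 * 18 * 272 = 34272; answer 34272
Part III: R2 = 34272; m = 4; total draws C(14,3) = 364; favorable C(4,2)*C(10,1) = 60; P = 15/91; answer 15/91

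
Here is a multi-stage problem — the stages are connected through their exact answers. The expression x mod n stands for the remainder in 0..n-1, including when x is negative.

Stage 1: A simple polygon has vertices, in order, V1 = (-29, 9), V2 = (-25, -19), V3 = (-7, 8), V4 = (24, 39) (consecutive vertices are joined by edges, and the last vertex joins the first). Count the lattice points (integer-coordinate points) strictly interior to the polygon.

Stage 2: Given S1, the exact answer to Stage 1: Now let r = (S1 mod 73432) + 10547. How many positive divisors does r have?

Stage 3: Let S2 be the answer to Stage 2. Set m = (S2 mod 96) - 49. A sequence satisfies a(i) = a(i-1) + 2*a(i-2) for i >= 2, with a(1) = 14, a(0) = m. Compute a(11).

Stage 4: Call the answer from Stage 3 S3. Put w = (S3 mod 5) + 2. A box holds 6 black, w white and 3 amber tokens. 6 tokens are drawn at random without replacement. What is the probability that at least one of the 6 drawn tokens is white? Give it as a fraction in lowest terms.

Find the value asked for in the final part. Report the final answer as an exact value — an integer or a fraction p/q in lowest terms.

Stage 1: cross terms: (-29*-19 - -25*9)=776, (-25*8 - -7*-19)=-333, (-7*39 - 24*8)=-465, (24*9 - -29*39)=1347; twice the area = |1325| = 1325; area = 1325/2; boundary points = 4 + 9 + 31 + 1 = 45; strictly interior points = area - boundary/2 + 1 = 641; answer 641
Stage 2: S1 = 641; r = 11188; 11188 = 2^2 * 2797; number of divisors = (2+1) * (1+1) = 6; answer 6
Stage 3: S2 = 6; m = -43; a(2) = 1*(14) + 2*(-43) = -72; iterating: a(2)=-72, a(3)=-44, a(4)=-188, a(5)=-276, a(6)=-652, a(7)=-1204, a(8)=-2508, a(9)=-4916, a(10)=-9932, a(11)=-19764; answer -19764
Stage 4: S3 = -19764; w = 3; total draws C(12,6) = 924; complement C(9,6) = 84; favorable 924 - 84 = 840; P = 10/11; answer 10/11

10/11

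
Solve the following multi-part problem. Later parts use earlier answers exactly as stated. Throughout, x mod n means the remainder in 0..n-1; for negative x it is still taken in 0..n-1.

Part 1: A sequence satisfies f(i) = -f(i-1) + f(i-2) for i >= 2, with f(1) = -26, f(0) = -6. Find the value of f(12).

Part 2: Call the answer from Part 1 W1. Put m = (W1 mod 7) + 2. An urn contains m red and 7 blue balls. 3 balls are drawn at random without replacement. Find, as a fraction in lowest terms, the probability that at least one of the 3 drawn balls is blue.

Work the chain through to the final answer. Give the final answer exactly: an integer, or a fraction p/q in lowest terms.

Part 1: f(2) = -1*(-26) + 1*(-6) = 20; iterating: f(2)=20, f(3)=-46, f(4)=66, f(5)=-112, f(6)=178, f(7)=-290, f(8)=468, f(9)=-758, f(10)=1226, f(11)=-1984, f(12)=3210; answer 3210
Part 2: W1 = 3210; m = 6; total draws C(13,3) = 286; complement C(6,3) = 20; favorable 286 - 20 = 266; P = 133/143; answer 133/143

133/143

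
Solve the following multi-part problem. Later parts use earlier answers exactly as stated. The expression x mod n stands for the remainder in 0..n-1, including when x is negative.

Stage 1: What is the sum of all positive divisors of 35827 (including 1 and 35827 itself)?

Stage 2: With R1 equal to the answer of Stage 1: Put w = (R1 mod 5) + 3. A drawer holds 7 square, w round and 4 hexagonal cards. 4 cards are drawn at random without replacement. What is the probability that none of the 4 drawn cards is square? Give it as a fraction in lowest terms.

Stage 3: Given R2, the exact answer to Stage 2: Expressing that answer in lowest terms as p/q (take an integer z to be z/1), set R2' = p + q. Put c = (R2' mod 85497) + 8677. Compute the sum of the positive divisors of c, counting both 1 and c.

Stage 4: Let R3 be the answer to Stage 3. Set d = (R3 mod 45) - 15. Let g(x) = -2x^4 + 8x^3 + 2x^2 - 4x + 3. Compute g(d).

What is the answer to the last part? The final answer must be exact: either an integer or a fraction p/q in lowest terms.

-162717

Stage 1: 35827 = 11 * 3257; sigma = (1 + 11) * (1 + 3257) = 12 * 3258 = 39096; answer 39096
Stage 2: R1 = 39096; w = 4; total draws C(15,4) = 1365; favorable C(8,4) = 70; P = 2/39; answer 2/39
Stage 3: R2 = 2/39; threaded value p + q = 41; c = 8718; 8718 = 2 * 3 * 1453; sigma = (1 + 2) * (1 + 3) * (1 + 1453) = 3 * 4 * 1454 = 17448; answer 17448
Stage 4: R3 = 17448; d = 18; -2*(18)^4 + 8*(18)^3 + 2*(18)^2 - 4*(18)^1 + 3 = (-209952) + (46656) + (648) + (-72) + (3) = -162717; answer -162717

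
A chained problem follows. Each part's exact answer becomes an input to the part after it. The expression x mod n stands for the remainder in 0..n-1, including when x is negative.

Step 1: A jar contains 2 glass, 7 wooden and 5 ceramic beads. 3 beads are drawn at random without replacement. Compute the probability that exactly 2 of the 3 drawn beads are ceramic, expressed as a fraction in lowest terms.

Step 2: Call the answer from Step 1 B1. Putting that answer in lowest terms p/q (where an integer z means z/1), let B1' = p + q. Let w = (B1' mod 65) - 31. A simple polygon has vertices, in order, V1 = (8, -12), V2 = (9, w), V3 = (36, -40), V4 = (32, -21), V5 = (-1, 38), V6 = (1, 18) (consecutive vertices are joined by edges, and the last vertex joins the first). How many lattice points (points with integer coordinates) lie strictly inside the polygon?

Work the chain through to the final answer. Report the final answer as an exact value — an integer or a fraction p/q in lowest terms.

Step 1: total draws C(14,3) = 364; favorable C(5,2)*C(9,1) = 90; P = 45/182; answer 45/182
Step 2: B1 = 45/182; threaded value p + q = 227; w = 1; cross terms: (8*1 - 9*-12)=116, (9*-40 - 36*1)=-396, (36*-21 - 32*-40)=524, (32*38 - -1*-21)=1195, (-1*18 - 1*38)=-56, (1*-12 - 8*18)=-156; twice the area = |1227| = 1227; area = 1227/2; boundary points = 1 + 1 + 1 + 1 + 2 + 1 = 7; strictly interior points = area - boundary/2 + 1 = 611; answer 611

611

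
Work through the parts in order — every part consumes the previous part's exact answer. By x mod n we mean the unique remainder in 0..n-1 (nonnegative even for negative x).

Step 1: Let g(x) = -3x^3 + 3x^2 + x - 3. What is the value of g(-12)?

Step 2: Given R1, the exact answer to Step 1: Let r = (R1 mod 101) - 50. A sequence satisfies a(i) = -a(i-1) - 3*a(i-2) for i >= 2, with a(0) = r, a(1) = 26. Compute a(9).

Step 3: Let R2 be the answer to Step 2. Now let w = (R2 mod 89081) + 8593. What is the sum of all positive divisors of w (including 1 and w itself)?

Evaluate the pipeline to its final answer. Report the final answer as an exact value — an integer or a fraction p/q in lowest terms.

177120

Step 1: -3*(-12)^3 + 3*(-12)^2 + 1*(-12)^1 - 3 = (5184) + (432) + (-12) + (-3) = 5601; answer 5601
Step 2: R1 = 5601; r = -4; a(2) = -1*(26) - 3*(-4) = -14; iterating: a(2)=-14, a(3)=-64, a(4)=106, a(5)=86, a(6)=-404, a(7)=146, a(8)=1066, a(9)=-1504; answer -1504
Step 3: R2 = -1504; w = 96170; 96170 = 2 * 5 * 59 * 163; sigma = (1 + 2) * (1 + 5) * (1 + 59) * (1 + 163) = 3 * 6 * 60 * 164 = 177120; answer 177120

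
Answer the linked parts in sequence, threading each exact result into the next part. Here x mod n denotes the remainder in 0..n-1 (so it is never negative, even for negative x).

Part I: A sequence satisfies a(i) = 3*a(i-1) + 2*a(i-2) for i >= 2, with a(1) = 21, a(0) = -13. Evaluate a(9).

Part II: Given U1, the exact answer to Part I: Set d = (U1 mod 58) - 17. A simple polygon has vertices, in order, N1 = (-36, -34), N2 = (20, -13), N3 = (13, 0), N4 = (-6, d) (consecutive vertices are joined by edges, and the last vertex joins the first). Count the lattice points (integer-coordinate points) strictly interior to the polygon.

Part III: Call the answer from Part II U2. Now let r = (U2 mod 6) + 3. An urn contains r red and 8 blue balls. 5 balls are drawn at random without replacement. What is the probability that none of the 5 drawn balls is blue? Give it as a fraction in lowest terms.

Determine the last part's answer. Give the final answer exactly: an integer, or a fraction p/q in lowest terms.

Part I: a(2) = 3*(21) + 2*(-13) = 37; iterating: a(2)=37, a(3)=153, a(4)=533, a(5)=1905, a(6)=6781, a(7)=24153, a(8)=86021, a(9)=306369; answer 306369
Part II: U1 = 306369; d = -4; cross terms: (-36*-13 - 20*-34)=1148, (20*0 - 13*-13)=169, (13*-4 - -6*0)=-52, (-6*-34 - -36*-4)=60; twice the area = |1325| = 1325; area = 1325/2; boundary points = 7 + 1 + 1 + 30 = 39; strictly interior points = area - boundary/2 + 1 = 644; answer 644
Part III: U2 = 644; r = 5; total draws C(13,5) = 1287; favorable C(5,5) = 1; P = 1/1287; answer 1/1287

1/1287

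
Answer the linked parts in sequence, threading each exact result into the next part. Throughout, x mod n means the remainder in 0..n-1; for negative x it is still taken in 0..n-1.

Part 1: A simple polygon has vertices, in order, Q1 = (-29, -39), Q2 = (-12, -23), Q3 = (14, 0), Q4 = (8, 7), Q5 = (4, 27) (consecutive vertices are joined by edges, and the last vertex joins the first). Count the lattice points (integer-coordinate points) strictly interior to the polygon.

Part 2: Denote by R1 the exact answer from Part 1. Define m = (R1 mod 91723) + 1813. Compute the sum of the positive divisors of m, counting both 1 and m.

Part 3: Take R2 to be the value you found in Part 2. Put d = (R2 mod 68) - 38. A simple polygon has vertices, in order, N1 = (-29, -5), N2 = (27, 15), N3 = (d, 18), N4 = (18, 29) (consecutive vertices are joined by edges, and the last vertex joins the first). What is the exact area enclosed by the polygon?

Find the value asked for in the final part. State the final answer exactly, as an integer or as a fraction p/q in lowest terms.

Part 1: cross terms: (-29*-23 - -12*-39)=199, (-12*0 - 14*-23)=322, (14*7 - 8*0)=98, (8*27 - 4*7)=188, (4*-39 - -29*27)=627; twice the area = |1434| = 1434; area = 717; boundary points = 1 + 1 + 1 + 4 + 33 = 40; strictly interior points = area - boundary/2 + 1 = 698; answer 698
Part 2: R1 = 698; m = 2511; 2511 = 3^4 * 31; sigma = (1 + 3 + 9 + 27 + 81) * (1 + 31) = 121 * 32 = 3872; answer 3872
Part 3: R2 = 3872; d = 26; cross terms: (-29*15 - 27*-5)=-300, (27*18 - 26*15)=96, (26*29 - 18*18)=430, (18*-5 - -29*29)=751; twice the area = |977| = 977; area = 977/2; answer 977/2

977/2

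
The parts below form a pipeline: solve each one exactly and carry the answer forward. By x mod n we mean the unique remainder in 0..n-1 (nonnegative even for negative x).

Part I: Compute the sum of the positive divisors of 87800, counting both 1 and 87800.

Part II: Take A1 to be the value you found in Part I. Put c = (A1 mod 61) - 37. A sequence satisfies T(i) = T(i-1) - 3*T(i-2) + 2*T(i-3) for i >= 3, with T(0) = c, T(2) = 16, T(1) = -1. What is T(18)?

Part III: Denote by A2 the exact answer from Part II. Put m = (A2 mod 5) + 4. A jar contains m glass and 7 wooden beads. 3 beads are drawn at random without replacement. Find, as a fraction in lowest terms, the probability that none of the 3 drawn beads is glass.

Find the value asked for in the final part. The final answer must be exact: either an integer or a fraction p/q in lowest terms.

Part I: 87800 = 2^3 * 5^2 * 439; sigma = (1 + 2 + 4 + 8) * (1 + 5 + 25) * (1 + 439) = 15 * 31 * 440 = 204600; answer 204600
Part II: A1 = 204600; c = -31; T(3) = 1*(16) - 3*(-1) + 2*(-31) = -43; iterating: T(3)=-43, T(4)=-93, T(5)=68, T(6)=261, T(7)=-129, T(8)=-776, T(9)=133, T(10)=2203, T(11)=252, T(12)=-6091, T(13)=-2441, T(14)=16336, T(15)=11477, T(16)=-42413, T(17)=-44172, T(18)=106021; answer 106021
Part III: A2 = 106021; m = 5; total draws C(12,3) = 220; favorable C(7,3) = 35; P = 7/44; answer 7/44

7/44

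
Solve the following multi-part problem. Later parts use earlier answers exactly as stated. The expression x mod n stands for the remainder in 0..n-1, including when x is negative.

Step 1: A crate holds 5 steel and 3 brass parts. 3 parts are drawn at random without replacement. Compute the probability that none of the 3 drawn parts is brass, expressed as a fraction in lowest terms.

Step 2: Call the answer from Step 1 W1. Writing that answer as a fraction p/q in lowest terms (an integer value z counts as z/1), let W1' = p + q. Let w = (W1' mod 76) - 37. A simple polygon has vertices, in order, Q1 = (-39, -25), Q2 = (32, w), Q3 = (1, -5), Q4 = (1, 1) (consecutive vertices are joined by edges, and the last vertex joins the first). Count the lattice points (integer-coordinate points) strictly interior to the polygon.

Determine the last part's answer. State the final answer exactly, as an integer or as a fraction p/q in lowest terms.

406

Step 1: total draws C(8,3) = 56; favorable C(5,3) = 10; P = 5/28; answer 5/28
Step 2: W1 = 5/28; threaded value p + q = 33; w = -4; cross terms: (-39*-4 - 32*-25)=956, (32*-5 - 1*-4)=-156, (1*1 - 1*-5)=6, (1*-25 - -39*1)=14; twice the area = |820| = 820; area = 410; boundary points = 1 + 1 + 6 + 2 = 10; strictly interior points = area - boundary/2 + 1 = 406; answer 406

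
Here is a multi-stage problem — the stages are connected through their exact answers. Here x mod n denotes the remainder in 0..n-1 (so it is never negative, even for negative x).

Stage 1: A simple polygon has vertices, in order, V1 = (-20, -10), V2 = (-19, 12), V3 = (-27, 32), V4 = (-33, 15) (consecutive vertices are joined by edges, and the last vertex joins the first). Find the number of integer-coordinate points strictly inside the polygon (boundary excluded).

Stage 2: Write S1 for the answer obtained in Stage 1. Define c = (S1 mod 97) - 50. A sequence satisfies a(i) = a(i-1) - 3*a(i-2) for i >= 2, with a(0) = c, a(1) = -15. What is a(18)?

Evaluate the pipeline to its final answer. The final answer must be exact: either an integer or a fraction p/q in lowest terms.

Stage 1: cross terms: (-20*12 - -19*-10)=-430, (-19*32 - -27*12)=-284, (-27*15 - -33*32)=651, (-33*-10 - -20*15)=630; twice the area = |567| = 567; area = 567/2; boundary points = 1 + 4 + 1 + 1 = 7; strictly interior points = area - boundary/2 + 1 = 281; answer 281
Stage 2: S1 = 281; c = 37; a(2) = 1*(-15) - 3*(37) = -126; iterating: a(2)=-126, a(3)=-81, a(4)=297, a(5)=540, a(6)=-351, a(7)=-1971, a(8)=-918, a(9)=4995, a(10)=7749, a(11)=-7236, a(12)=-30483, a(13)=-8775, a(14)=82674, a(15)=108999, a(16)=-139023, a(17)=-466020, a(18)=-48951; answer -48951

-48951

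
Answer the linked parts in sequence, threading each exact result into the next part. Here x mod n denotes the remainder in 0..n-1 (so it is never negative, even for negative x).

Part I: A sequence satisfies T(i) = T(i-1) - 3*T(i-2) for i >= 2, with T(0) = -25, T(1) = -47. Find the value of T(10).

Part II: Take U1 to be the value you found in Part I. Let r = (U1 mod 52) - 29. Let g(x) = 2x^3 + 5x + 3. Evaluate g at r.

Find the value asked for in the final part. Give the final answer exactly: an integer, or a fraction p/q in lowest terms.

Part I: T(2) = 1*(-47) - 3*(-25) = 28; iterating: T(2)=28, T(3)=169, T(4)=85, T(5)=-422, T(6)=-677, T(7)=589, T(8)=2620, T(9)=853, T(10)=-7007; answer -7007
Part II: U1 = -7007; r = -16; 2*(-16)^3 + 5*(-16)^1 + 3 = (-8192) + (-80) + (3) = -8269; answer -8269

-8269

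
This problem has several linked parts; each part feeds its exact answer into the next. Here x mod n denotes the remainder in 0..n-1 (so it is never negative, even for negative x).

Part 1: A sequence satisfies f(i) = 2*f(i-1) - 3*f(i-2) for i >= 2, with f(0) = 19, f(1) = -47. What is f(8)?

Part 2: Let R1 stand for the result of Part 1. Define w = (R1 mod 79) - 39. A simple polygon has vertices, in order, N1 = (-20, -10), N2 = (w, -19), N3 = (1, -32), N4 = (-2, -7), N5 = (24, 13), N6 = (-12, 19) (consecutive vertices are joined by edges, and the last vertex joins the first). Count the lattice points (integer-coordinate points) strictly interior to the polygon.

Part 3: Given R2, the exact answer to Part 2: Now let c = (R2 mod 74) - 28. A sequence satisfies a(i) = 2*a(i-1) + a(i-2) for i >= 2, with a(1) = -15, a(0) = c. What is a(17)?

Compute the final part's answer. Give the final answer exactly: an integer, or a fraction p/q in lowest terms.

Part 1: f(2) = 2*(-47) - 3*(19) = -151; iterating: f(2)=-151, f(3)=-161, f(4)=131, f(5)=745, f(6)=1097, f(7)=-41, f(8)=-3373; answer -3373
Part 2: R1 = -3373; w = -15; cross terms: (-20*-19 - -15*-10)=230, (-15*-32 - 1*-19)=499, (1*-7 - -2*-32)=-71, (-2*13 - 24*-7)=142, (24*19 - -12*13)=612, (-12*-10 - -20*19)=500; twice the area = |1912| = 1912; area = 956; boundary points = 1 + 1 + 1 + 2 + 6 + 1 = 12; strictly interior points = area - boundary/2 + 1 = 951; answer 951
Part 3: R2 = 951; c = 35; a(2) = 2*(-15) + 1*(35) = 5; iterating: a(2)=5, a(3)=-5, a(4)=-5, a(5)=-15, a(6)=-35, a(7)=-85, a(8)=-205, a(9)=-495, a(10)=-1195, a(11)=-2885, a(12)=-6965, a(13)=-16815, a(14)=-40595, a(15)=-98005, a(16)=-236605, a(17)=-571215; answer -571215

-571215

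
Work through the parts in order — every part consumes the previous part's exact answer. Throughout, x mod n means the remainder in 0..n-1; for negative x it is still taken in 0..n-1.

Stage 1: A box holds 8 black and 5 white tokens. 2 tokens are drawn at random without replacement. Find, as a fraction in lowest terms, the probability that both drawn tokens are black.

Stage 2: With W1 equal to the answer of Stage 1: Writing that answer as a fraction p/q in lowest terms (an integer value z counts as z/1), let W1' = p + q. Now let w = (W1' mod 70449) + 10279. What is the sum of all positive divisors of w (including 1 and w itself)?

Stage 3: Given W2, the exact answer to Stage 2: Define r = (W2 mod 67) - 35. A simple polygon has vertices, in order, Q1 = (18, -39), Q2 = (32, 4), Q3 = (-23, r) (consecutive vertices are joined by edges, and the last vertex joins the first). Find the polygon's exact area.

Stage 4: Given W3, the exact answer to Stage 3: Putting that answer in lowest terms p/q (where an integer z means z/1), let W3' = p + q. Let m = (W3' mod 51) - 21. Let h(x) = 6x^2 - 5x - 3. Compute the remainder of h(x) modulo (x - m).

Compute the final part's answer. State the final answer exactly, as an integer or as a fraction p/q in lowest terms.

243

Stage 1: total draws C(13,2) = 78; favorable C(8,2) = 28; P = 14/39; answer 14/39
Stage 2: W1 = 14/39; threaded value p + q = 53; w = 10332; 10332 = 2^2 * 3^2 * 7 * 41; sigma = (1 + 2 + 4) * (1 + 3 + 9) * (1 + 7) * (1 + 41) = 7 * 13 * 8 * 42 = 30576; answer 30576
Stage 3: W2 = 30576; r = -11; cross terms: (18*4 - 32*-39)=1320, (32*-11 - -23*4)=-260, (-23*-39 - 18*-11)=1095; twice the area = |2155| = 2155; area = 2155/2; answer 2155/2
Stage 4: W3 = 2155/2; threaded value p + q = 2157; m = -6; remainder = value at the root: 6*(-6)^2 - 5*(-6)^1 - 3 = (216) + (30) + (-3) = 243; answer 243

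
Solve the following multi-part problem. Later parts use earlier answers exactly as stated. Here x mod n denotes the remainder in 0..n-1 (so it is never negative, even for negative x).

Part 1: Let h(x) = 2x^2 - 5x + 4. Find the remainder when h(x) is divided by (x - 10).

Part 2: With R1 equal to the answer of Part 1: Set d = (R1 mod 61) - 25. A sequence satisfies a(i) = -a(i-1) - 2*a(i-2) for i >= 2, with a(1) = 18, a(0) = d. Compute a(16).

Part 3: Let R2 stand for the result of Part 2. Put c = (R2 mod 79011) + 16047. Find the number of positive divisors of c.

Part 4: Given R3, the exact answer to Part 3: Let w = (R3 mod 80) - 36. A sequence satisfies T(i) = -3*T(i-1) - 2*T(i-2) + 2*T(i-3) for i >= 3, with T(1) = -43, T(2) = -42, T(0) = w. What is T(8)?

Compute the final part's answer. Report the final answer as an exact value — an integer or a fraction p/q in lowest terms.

Part 1: remainder = value at the root: 2*(10)^2 - 5*(10)^1 + 4 = (200) + (-50) + (4) = 154; answer 154
Part 2: R1 = 154; d = 7; a(2) = -1*(18) - 2*(7) = -32; iterating: a(2)=-32, a(3)=-4, a(4)=68, a(5)=-60, a(6)=-76, a(7)=196, a(8)=-44, a(9)=-348, a(10)=436, a(11)=260, a(12)=-1132, a(13)=612, a(14)=1652, a(15)=-2876, a(16)=-428; answer -428
Part 3: R2 = -428; c = 94630; 94630 = 2 * 5 * 9463; number of divisors = (1+1) * (1+1) * (1+1) = 8; answer 8
Part 4: R3 = 8; w = -28; T(3) = -3*(-42) - 2*(-43) + 2*(-28) = 156; iterating: T(3)=156, T(4)=-470, T(5)=1014, T(6)=-1790, T(7)=2402, T(8)=-1598; answer -1598

-1598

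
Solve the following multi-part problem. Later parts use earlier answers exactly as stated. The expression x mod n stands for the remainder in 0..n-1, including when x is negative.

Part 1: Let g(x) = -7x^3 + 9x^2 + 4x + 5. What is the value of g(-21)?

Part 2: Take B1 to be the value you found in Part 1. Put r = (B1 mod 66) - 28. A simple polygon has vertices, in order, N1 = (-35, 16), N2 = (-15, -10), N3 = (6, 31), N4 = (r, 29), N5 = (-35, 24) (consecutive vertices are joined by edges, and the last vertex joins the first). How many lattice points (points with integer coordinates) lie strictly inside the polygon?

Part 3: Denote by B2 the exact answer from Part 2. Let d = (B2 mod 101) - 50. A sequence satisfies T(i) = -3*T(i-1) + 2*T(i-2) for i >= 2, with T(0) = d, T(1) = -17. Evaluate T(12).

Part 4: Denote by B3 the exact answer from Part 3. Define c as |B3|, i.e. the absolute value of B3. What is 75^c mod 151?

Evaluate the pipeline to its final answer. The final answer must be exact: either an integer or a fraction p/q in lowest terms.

113

Part 1: -7*(-21)^3 + 9*(-21)^2 + 4*(-21)^1 + 5 = (64827) + (3969) + (-84) + (5) = 68717; answer 68717
Part 2: B1 = 68717; r = -17; cross terms: (-35*-10 - -15*16)=590, (-15*31 - 6*-10)=-405, (6*29 - -17*31)=701, (-17*24 - -35*29)=607, (-35*16 - -35*24)=280; twice the area = |1773| = 1773; area = 1773/2; boundary points = 2 + 1 + 1 + 1 + 8 = 13; strictly interior points = area - boundary/2 + 1 = 881; answer 881
Part 3: B2 = 881; d = 23; T(2) = -3*(-17) + 2*(23) = 97; iterating: T(2)=97, T(3)=-325, T(4)=1169, T(5)=-4157, T(6)=14809, T(7)=-52741, T(8)=187841, T(9)=-669005, T(10)=2382697, T(11)=-8486101, T(12)=30223697; answer 30223697
Part 4: B3 = 30223697; c = 30223697; squarings mod 151: 75^1=75, 75^2=38, 75^4=85, 75^8=128, 75^16=76, 75^32=38, 75^64=85, 75^128=128, 75^256=76, 75^512=38, 75^1024=85, 75^2048=128, 75^4096=76, 75^8192=38, 75^16384=85, 75^32768=128, 75^65536=76, 75^131072=38, 75^262144=85, 75^524288=128, 75^1048576=76, 75^2097152=38, 75^4194304=85, 75^8388608=128, 75^16777216=76; 75^30223697 = 75^1 * 75^16 * 75^64 * 75^256 * 75^1024 * 75^2048 * 75^8192 * 75^65536 * 75^262144 * 75^524288 * 75^4194304 * 75^8388608 * 75^16777216 = 113 (mod 151); answer 113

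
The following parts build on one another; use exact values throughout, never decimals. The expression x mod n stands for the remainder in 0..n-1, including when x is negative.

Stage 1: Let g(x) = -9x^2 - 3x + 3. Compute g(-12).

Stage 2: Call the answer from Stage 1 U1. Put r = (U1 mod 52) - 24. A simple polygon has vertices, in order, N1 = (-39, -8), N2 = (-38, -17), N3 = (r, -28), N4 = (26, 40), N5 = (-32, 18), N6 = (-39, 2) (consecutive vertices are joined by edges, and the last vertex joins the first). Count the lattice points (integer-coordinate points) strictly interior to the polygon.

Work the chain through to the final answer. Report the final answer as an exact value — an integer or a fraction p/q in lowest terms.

Stage 1: -9*(-12)^2 - 3*(-12)^1 + 3 = (-1296) + (36) + (3) = -1257; answer -1257
Stage 2: U1 = -1257; r = 19; cross terms: (-39*-17 - -38*-8)=359, (-38*-28 - 19*-17)=1387, (19*40 - 26*-28)=1488, (26*18 - -32*40)=1748, (-32*2 - -39*18)=638, (-39*-8 - -39*2)=390; twice the area = |6010| = 6010; area = 3005; boundary points = 1 + 1 + 1 + 2 + 1 + 10 = 16; strictly interior points = area - boundary/2 + 1 = 2998; answer 2998

2998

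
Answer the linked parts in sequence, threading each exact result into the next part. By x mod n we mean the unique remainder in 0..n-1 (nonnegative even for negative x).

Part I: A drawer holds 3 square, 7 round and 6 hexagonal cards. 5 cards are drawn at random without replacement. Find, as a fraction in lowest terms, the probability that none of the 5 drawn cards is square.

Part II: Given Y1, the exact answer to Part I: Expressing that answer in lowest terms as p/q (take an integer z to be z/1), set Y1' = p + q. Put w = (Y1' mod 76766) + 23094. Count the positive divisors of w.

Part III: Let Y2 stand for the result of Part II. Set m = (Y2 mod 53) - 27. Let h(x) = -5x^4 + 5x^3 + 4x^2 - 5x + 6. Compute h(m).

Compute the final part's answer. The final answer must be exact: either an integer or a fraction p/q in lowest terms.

Part I: total draws C(16,5) = 4368; favorable C(13,5) = 1287; P = 33/112; answer 33/112
Part II: Y1 = 33/112; threaded value p + q = 145; w = 23239; 23239 = 17 * 1367; number of divisors = (1+1) * (1+1) = 4; answer 4
Part III: Y2 = 4; m = -23; -5*(-23)^4 + 5*(-23)^3 + 4*(-23)^2 - 5*(-23)^1 + 6 = (-1399205) + (-60835) + (2116) + (115) + (6) = -1457803; answer -1457803

-1457803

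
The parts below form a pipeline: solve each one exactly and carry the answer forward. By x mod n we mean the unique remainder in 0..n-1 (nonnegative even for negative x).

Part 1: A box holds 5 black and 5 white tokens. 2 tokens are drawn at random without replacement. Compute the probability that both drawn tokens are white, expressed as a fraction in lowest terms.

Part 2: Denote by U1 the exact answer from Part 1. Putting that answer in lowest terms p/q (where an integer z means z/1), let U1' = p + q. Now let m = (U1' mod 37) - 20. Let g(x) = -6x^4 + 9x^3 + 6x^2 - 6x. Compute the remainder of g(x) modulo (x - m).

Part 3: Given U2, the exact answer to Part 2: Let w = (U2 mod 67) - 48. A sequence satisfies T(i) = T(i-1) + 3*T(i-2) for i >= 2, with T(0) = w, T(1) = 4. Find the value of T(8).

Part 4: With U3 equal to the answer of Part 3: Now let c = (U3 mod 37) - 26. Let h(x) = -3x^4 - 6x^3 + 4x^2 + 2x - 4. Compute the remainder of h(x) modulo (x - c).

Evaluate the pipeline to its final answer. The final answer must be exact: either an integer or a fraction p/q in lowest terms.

1

Part 1: total draws C(10,2) = 45; favorable C(5,2) = 10; P = 2/9; answer 2/9
Part 2: U1 = 2/9; threaded value p + q = 11; m = -9; remainder = value at the root: -6*(-9)^4 + 9*(-9)^3 + 6*(-9)^2 - 6*(-9)^1 = (-39366) + (-6561) + (486) + (54) = -45387; answer -45387
Part 3: U2 = -45387; w = -9; T(2) = 1*(4) + 3*(-9) = -23; iterating: T(2)=-23, T(3)=-11, T(4)=-80, T(5)=-113, T(6)=-353, T(7)=-692, T(8)=-1751; answer -1751
Part 4: U3 = -1751; c = -1; remainder = value at the root: -3*(-1)^4 - 6*(-1)^3 + 4*(-1)^2 + 2*(-1)^1 - 4 = (-3) + (6) + (4) + (-2) + (-4) = 1; answer 1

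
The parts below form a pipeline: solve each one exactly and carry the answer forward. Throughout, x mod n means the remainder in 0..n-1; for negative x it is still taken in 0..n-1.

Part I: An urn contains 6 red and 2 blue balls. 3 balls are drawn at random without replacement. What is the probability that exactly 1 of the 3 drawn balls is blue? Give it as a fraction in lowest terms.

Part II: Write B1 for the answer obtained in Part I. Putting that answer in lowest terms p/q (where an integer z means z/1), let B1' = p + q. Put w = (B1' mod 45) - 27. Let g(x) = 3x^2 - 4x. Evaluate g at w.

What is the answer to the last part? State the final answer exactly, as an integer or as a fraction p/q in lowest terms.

704

Part I: total draws C(8,3) = 56; favorable C(2,1)*C(6,2) = 30; P = 15/28; answer 15/28
Part II: B1 = 15/28; threaded value p + q = 43; w = 16; 3*(16)^2 - 4*(16)^1 = (768) + (-64) = 704; answer 704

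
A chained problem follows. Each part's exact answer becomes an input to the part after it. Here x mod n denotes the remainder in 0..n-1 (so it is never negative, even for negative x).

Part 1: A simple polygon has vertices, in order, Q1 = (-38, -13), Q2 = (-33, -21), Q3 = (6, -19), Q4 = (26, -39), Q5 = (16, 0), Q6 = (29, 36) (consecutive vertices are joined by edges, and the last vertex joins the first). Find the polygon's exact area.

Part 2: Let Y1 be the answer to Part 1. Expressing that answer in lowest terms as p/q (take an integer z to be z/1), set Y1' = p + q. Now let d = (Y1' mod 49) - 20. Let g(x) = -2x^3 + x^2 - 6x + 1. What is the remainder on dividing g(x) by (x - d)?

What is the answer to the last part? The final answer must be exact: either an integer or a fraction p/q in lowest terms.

-38798

Part 1: cross terms: (-38*-21 - -33*-13)=369, (-33*-19 - 6*-21)=753, (6*-39 - 26*-19)=260, (26*0 - 16*-39)=624, (16*36 - 29*0)=576, (29*-13 - -38*36)=991; twice the area = |3573| = 3573; area = 3573/2; answer 3573/2
Part 2: Y1 = 3573/2; threaded value p + q = 3575; d = 27; remainder = value at the root: -2*(27)^3 + 1*(27)^2 - 6*(27)^1 + 1 = (-39366) + (729) + (-162) + (1) = -38798; answer -38798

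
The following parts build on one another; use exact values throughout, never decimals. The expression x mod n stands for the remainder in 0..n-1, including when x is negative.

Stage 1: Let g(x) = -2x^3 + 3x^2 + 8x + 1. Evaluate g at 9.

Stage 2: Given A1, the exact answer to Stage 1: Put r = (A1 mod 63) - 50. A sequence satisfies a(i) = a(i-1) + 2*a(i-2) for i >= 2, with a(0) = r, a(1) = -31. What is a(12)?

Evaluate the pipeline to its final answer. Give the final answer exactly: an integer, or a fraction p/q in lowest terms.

-35485

Stage 1: -2*(9)^3 + 3*(9)^2 + 8*(9)^1 + 1 = (-1458) + (243) + (72) + (1) = -1142; answer -1142
Stage 2: A1 = -1142; r = 5; a(2) = 1*(-31) + 2*(5) = -21; iterating: a(2)=-21, a(3)=-83, a(4)=-125, a(5)=-291, a(6)=-541, a(7)=-1123, a(8)=-2205, a(9)=-4451, a(10)=-8861, a(11)=-17763, a(12)=-35485; answer -35485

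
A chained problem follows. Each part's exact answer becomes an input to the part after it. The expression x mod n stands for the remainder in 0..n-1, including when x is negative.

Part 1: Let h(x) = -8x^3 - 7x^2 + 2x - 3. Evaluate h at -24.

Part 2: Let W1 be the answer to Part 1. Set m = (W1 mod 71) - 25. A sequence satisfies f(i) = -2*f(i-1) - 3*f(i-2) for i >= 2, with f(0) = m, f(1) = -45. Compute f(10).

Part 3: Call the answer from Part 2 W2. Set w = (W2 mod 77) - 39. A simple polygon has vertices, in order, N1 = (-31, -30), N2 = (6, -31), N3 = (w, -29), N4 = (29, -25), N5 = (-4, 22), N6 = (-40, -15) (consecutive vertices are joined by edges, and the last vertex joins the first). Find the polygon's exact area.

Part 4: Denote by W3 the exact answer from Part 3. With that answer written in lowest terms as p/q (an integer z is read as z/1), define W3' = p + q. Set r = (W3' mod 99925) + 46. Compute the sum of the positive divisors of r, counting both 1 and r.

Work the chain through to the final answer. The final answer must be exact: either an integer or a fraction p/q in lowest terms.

Part 1: -8*(-24)^3 - 7*(-24)^2 + 2*(-24)^1 - 3 = (110592) + (-4032) + (-48) + (-3) = 106509; answer 106509
Part 2: W1 = 106509; m = -16; f(2) = -2*(-45) - 3*(-16) = 138; iterating: f(2)=138, f(3)=-141, f(4)=-132, f(5)=687, f(6)=-978, f(7)=-105, f(8)=3144, f(9)=-5973, f(10)=2514; answer 2514
Part 3: W2 = 2514; w = 11; cross terms: (-31*-31 - 6*-30)=1141, (6*-29 - 11*-31)=167, (11*-25 - 29*-29)=566, (29*22 - -4*-25)=538, (-4*-15 - -40*22)=940, (-40*-30 - -31*-15)=735; twice the area = |4087| = 4087; area = 4087/2; answer 4087/2
Part 4: W3 = 4087/2; threaded value p + q = 4089; r = 4135; 4135 = 5 * 827; sigma = (1 + 5) * (1 + 827) = 6 * 828 = 4968; answer 4968

4968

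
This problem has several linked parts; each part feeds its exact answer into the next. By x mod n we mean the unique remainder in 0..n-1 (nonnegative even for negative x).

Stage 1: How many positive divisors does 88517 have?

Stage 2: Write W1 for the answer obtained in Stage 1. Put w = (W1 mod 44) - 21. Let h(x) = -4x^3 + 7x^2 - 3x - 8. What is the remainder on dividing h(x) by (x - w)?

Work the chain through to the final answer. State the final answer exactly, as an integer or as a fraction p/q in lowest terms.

Stage 1: 88517 = 11 * 13 * 619; number of divisors = (1+1) * (1+1) * (1+1) = 8; answer 8
Stage 2: W1 = 8; w = -13; remainder = value at the root: -4*(-13)^3 + 7*(-13)^2 - 3*(-13)^1 - 8 = (8788) + (1183) + (39) + (-8) = 10002; answer 10002

10002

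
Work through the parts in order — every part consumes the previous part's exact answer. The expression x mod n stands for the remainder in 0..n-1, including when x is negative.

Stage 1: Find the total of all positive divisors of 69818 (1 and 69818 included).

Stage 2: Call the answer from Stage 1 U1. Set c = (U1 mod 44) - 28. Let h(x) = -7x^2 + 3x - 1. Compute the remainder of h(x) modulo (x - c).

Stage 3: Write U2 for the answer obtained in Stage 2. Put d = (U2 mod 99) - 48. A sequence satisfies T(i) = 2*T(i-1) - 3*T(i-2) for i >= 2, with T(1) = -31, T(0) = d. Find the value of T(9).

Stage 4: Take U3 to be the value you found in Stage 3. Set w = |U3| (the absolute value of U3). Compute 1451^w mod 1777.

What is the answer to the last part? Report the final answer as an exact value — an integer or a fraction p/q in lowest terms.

1268

Stage 1: 69818 = 2 * 7 * 4987; sigma = (1 + 2) * (1 + 7) * (1 + 4987) = 3 * 8 * 4988 = 119712; answer 119712
Stage 2: U1 = 119712; c = 4; remainder = value at the root: -7*(4)^2 + 3*(4)^1 - 1 = (-112) + (12) + (-1) = -101; answer -101
Stage 3: U2 = -101; d = 49; T(2) = 2*(-31) - 3*(49) = -209; iterating: T(2)=-209, T(3)=-325, T(4)=-23, T(5)=929, T(6)=1927, T(7)=1067, T(8)=-3647, T(9)=-10495; answer -10495
Stage 4: U3 = -10495; w = 10495; squarings mod 1777: 1451^1=1451, 1451^2=1433, 1451^4=1054, 1451^8=291, 1451^16=1162, 1451^32=1501, 1451^64=1542, 1451^128=138, 1451^256=1274, 1451^512=675, 1451^1024=713, 1451^2048=147, 1451^4096=285, 1451^8192=1260; 1451^10495 = 1451^1 * 1451^2 * 1451^4 * 1451^8 * 1451^16 * 1451^32 * 1451^64 * 1451^128 * 1451^2048 * 1451^8192 = 1268 (mod 1777); answer 1268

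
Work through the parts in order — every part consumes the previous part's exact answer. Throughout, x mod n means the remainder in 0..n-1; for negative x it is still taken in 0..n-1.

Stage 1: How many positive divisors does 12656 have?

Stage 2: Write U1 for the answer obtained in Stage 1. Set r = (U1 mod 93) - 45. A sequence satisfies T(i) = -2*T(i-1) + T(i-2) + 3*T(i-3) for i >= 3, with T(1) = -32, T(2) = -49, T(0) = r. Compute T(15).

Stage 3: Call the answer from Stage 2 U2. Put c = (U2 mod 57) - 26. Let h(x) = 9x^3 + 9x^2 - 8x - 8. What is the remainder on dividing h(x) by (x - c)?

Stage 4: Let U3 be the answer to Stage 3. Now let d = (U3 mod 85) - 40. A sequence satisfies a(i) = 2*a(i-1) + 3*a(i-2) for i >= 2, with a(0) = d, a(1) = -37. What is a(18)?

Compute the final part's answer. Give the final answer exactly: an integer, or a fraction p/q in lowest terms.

Stage 1: 12656 = 2^4 * 7 * 113; number of divisors = (4+1) * (1+1) * (1+1) = 20; answer 20
Stage 2: U1 = 20; r = -25; T(3) = -2*(-49) + 1*(-32) + 3*(-25) = -9; iterating: T(3)=-9, T(4)=-127, T(5)=98, T(6)=-350, T(7)=417, T(8)=-890, T(9)=1147, T(10)=-1933, T(11)=2343, T(12)=-3178, T(13)=2900, T(14)=-1949, T(15)=-2736; answer -2736
Stage 3: U2 = -2736; c = -26; remainder = value at the root: 9*(-26)^3 + 9*(-26)^2 - 8*(-26)^1 - 8 = (-158184) + (6084) + (208) + (-8) = -151900; answer -151900
Stage 4: U3 = -151900; d = 40; a(2) = 2*(-37) + 3*(40) = 46; iterating: a(2)=46, a(3)=-19, a(4)=100, a(5)=143, a(6)=586, a(7)=1601, a(8)=4960, a(9)=14723, a(10)=44326, a(11)=132821, a(12)=398620, a(13)=1195703, a(14)=3587266, a(15)=10761641, a(16)=32285080, a(17)=96855083, a(18)=290565406; answer 290565406

290565406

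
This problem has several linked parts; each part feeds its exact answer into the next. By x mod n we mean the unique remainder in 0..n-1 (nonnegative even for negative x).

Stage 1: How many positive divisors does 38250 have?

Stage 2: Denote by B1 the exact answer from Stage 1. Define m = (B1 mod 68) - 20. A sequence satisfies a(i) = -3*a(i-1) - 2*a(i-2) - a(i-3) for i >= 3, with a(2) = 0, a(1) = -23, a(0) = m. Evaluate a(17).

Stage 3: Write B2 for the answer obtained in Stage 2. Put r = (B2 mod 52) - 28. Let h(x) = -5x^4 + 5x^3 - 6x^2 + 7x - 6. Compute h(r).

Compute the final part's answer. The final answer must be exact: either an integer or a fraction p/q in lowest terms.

-497544

Stage 1: 38250 = 2 * 3^2 * 5^3 * 17; number of divisors = (1+1) * (2+1) * (3+1) * (1+1) = 48; answer 48
Stage 2: B1 = 48; m = 28; a(3) = -3*(0) - 2*(-23) - 1*(28) = 18; iterating: a(3)=18, a(4)=-31, a(5)=57, a(6)=-127, a(7)=298, a(8)=-697, a(9)=1622, a(10)=-3770, a(11)=8763, a(12)=-20371, a(13)=47357, a(14)=-110092, a(15)=255933, a(16)=-594972, a(17)=1383142; answer 1383142
Stage 3: B2 = 1383142; r = 18; -5*(18)^4 + 5*(18)^3 - 6*(18)^2 + 7*(18)^1 - 6 = (-524880) + (29160) + (-1944) + (126) + (-6) = -497544; answer -497544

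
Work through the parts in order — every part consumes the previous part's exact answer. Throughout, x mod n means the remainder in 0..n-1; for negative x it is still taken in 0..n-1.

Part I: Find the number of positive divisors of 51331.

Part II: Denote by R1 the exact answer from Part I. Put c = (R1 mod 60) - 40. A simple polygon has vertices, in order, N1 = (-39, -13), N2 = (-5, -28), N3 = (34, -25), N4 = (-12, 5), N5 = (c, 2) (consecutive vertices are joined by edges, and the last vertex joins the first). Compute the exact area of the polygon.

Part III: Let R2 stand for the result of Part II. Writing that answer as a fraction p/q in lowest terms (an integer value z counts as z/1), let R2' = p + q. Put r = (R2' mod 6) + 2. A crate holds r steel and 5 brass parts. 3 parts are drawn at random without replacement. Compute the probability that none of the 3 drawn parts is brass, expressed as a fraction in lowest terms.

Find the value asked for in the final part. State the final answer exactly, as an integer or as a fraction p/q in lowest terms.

1/56

Part I: 51331 = 7 * 7333; number of divisors = (1+1) * (1+1) = 4; answer 4
Part II: R1 = 4; c = -36; cross terms: (-39*-28 - -5*-13)=1027, (-5*-25 - 34*-28)=1077, (34*5 - -12*-25)=-130, (-12*2 - -36*5)=156, (-36*-13 - -39*2)=546; twice the area = |2676| = 2676; area = 1338; answer 1338
Part III: R2 = 1338; threaded value p + q = 1339; r = 3; total draws C(8,3) = 56; favorable C(3,3) = 1; P = 1/56; answer 1/56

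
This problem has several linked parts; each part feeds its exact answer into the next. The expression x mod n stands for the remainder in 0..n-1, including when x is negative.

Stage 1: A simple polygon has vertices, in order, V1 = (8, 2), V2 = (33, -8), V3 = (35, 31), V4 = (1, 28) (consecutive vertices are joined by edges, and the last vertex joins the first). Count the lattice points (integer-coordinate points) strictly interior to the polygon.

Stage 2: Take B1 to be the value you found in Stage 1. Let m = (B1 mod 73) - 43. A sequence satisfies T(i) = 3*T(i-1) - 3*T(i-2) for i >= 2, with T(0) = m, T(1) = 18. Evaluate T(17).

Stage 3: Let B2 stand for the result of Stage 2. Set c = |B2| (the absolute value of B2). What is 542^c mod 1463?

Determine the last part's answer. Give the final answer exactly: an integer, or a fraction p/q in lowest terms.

Stage 1: cross terms: (8*-8 - 33*2)=-130, (33*31 - 35*-8)=1303, (35*28 - 1*31)=949, (1*2 - 8*28)=-222; twice the area = |1900| = 1900; area = 950; boundary points = 5 + 1 + 1 + 1 = 8; strictly interior points = area - boundary/2 + 1 = 947; answer 947
Stage 2: B1 = 947; m = 28; T(2) = 3*(18) - 3*(28) = -30; iterating: T(2)=-30, T(3)=-144, T(4)=-342, T(5)=-594, T(6)=-756, T(7)=-486, T(8)=810, T(9)=3888, T(10)=9234, T(11)=16038, T(12)=20412, T(13)=13122, T(14)=-21870, T(15)=-104976, T(16)=-249318, T(17)=-433026; answer -433026
Stage 3: B2 = -433026; c = 433026; squarings mod 1463: 542^1=542, 542^2=1164, 542^4=158, 542^8=93, 542^16=1334, 542^32=548, 542^64=389, 542^128=632, 542^256=25, 542^512=625, 542^1024=4, 542^2048=16, 542^4096=256, 542^8192=1164, 542^16384=158, 542^32768=93, 542^65536=1334, 542^131072=548, 542^262144=389; 542^433026 = 542^2 * 542^128 * 542^256 * 542^512 * 542^2048 * 542^4096 * 542^32768 * 542^131072 * 542^262144 = 267 (mod 1463); answer 267

267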